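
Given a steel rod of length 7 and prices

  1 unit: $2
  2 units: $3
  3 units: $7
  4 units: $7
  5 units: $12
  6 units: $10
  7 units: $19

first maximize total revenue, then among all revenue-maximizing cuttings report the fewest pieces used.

Consider every possible first cut. r[k] is the best of p[i]+r[k−i] over all sellable i≤k.
r[1] = 2
r[2] = max(2+2, 3+0) = 4
r[3] = max(2+4, 3+2, 7+0) = 7
r[4] = max(2+7, 3+4, 7+2, 7+0) = 9
r[5] = max(2+9, 3+7, 7+4, 7+2, 12+0) = 12
r[6] = max(2+12, 3+9, 7+7, 7+4, 12+2, 10+0) = 14
r[7] = max(2+14, 3+12, 7+9, …, 10+2, 19+0) = 19
Maximum revenue is $19.
Now minimize piece count subject to staying optimal: for each k, pieces[k] = 1 + min over i with p[i]+r[k−i]=r[k] of pieces[k−i].
pieces[4] = 2
pieces[5] = 1
pieces[6] = 2
pieces[7] = 1

1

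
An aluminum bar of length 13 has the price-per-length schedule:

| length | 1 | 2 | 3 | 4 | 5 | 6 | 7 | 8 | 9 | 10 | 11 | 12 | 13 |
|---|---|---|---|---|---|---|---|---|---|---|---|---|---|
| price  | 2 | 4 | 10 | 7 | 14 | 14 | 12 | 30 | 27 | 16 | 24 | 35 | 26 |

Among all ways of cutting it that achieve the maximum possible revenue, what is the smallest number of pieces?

2

Consider every possible first cut. r[k] is the best of p[i]+r[k−i] over all sellable i≤k.
r[1] = 2
r[2] = 4  (first piece 1, then r[1]=2)
r[3] = 10
r[4] = 12  (first piece 1, then r[3]=10)
r[5] = 14  (first piece 1, then r[4]=12)
r[6] = 20  (first piece 3, then r[3]=10)
r[7] = 22  (first piece 1, then r[6]=20)
r[8] = 30
r[9] = 32  (first piece 1, then r[8]=30)
r[10] = 34  (first piece 1, then r[9]=32)
r[11] = 40  (first piece 3, then r[8]=30)
r[12] = 42  (first piece 1, then r[11]=40)
r[13] = 44  (first piece 1, then r[12]=42)
Maximum revenue is $44.
Now minimize piece count subject to staying optimal: for each k, pieces[k] = 1 + min over i with p[i]+r[k−i]=r[k] of pieces[k−i].
pieces[10] = 2
pieces[11] = 2
pieces[12] = 3
pieces[13] = 2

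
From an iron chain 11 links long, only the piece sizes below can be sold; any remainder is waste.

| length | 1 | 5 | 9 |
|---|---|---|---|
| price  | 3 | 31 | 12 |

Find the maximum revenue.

65

Build r[k] bottom-up: r[k] = max over allowed piece i of (p[i] + r[k−i]).
r[1] = 3
r[2] = 6  (first piece 1, then r[1]=3)
r[3] = 9  (first piece 1, then r[2]=6)
r[4] = 12  (first piece 1, then r[3]=9)
r[5] = max(3+12, 31+0) = 31
r[6] = max(3+31, 31+3) = 34
r[7] = max(3+34, 31+6) = 37
r[8] = max(3+37, 31+9) = 40
r[9] = max(3+40, 31+12, 12+0) = 43
r[10] = max(3+43, 31+31, 12+3) = 62
r[11] = max(3+62, 31+34, 12+6) = 65
One optimal cutting: 5 + 5 + 1 → $65.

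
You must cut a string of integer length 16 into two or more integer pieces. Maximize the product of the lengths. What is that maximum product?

Let P[k] be the best product for length k (with at least one cut). For each first piece i, the rest contributes max(k−i, P[k−i]).
P[2] = 1×max(1,0) = 1×1 = 1
P[3] = 1×max(2,1) = 1×2 = 2
P[4] = 2×max(2,1) = 2×2 = 4
P[5] = 2×max(3,2) = 2×3 = 6
P[6] = 3×max(3,2) = 3×3 = 9
P[7] = 2×max(5,6) = 2×6 = 12
P[8] = 2×max(6,9) = 2×9 = 18
P[9] = 3×max(6,9) = 3×9 = 27
P[10] = 2×max(8,18) = 2×18 = 36
P[11] = 2×max(9,27) = 2×27 = 54
P[12] = 3×max(9,27) = 3×27 = 81
P[13] = 2×max(11,54) = 2×54 = 108
P[14] = 2×max(12,81) = 2×81 = 162
P[15] = 3×max(12,81) = 3×81 = 243
P[16] = 2×max(14,162) = 2×162 = 324
One optimal split: 3 + 3 + 3 + 3 + 2 + 2; product 3×3×3×3×2×2 = 324.

324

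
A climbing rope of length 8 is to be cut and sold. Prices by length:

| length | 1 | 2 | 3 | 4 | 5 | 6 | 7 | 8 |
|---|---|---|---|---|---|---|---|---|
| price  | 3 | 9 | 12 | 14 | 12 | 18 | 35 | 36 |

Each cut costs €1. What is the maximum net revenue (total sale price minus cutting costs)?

Build v[k] bottom-up: v[k] = max over allowed piece i of (p[i] + v[k−i]) − 1 per cut.
v[1] = 3
v[2] = max(3+3-1, 9+0) = 9
v[3] = max(3+9-1, 9+3-1, 12+0) = 12
v[4] = max(3+12-1, 9+9-1, 12+3-1, 14+0) = 17
v[5] = max(3+17-1, 9+12-1, 12+9-1, 14+3-1, 12+0) = 20
v[6] = max(3+20-1, 9+17-1, 12+12-1, 14+9-1, 12+3-1, 18+0) = 25
v[7] = max(3+25-1, 9+20-1, 12+17-1, …, 18+3-1, 35+0) = 35
v[8] = max(3+35-1, 9+25-1, 12+20-1, …, 35+3-1, 36+0) = 37
One optimal plan: pieces 7 + 1 (1 cut) → €38 − €1 = €37.

37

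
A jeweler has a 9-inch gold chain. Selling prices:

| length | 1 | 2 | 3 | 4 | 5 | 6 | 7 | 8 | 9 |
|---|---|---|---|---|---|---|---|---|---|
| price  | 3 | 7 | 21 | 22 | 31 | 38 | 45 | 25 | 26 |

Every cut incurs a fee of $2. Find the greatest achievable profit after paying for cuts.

59

Let r[k] be the best obtainable value from length k. For each k, try every first piece i and keep the best of price[i] + r[k−i] minus the 2 cut fee when i<k.
r[1] = 3
r[2] = 7
r[3] = 21
r[4] = 22  (first piece 1, then r[3]=21)
r[5] = 31
r[6] = 40  (first piece 3, then r[3]=21)
r[7] = 45
r[8] = 50  (first piece 3, then r[5]=31)
r[9] = 59  (first piece 3, then r[6]=40)
One optimal plan: pieces 3 + 3 + 3 (2 cuts) → $63 − $4 = $59.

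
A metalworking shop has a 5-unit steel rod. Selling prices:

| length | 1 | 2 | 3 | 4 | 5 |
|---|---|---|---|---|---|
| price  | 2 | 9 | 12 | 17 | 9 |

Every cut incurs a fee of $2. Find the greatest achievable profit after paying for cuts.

Let net[k] be the best obtainable value from length k. For each k, try every first piece i and keep the best of price[i] + net[k−i] minus the 2 cut fee when i<k.
net[1] = 2
net[2] = max(2+2-2, 9+0) = 9
net[3] = max(2+9-2, 9+2-2, 12+0) = 12
net[4] = max(2+12-2, 9+9-2, 12+2-2, 17+0) = 17
net[5] = max(2+17-2, 9+12-2, 12+9-2, 17+2-2, 9+0) = 19
One optimal plan: pieces 3 + 2 (1 cut) → $21 − $2 = $19.

19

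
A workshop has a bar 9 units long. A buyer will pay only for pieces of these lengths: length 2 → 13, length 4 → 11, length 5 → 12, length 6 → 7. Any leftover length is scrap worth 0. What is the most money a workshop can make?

52

Let best[k] be the best obtainable value from length k. For each k, try every first piece i and keep the best of price[i] + best[k−i].
best[1] = 0
best[2] = 13
best[3] = 13
best[4] = max(13+13, 11+0) = 26
best[5] = max(13+13, 11+0, 12+0) = 26
best[6] = max(13+26, 11+13, 12+0, 7+0) = 39
best[7] = max(13+26, 11+13, 12+13, 7+0) = 39
best[8] = max(13+39, 11+26, 12+13, 7+13) = 52
best[9] = max(13+39, 11+26, 12+26, 7+13) = 52
One optimal cutting: pieces 2 + 2 + 2 + 2 with 1 unit of scrap → 52.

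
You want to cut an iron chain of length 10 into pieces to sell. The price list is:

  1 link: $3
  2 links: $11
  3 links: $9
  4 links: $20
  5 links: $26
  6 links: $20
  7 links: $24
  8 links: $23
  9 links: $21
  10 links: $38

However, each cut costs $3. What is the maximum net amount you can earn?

Build net[k] bottom-up: net[k] = max over allowed piece i of (p[i] + net[k−i]) − 3 per cut.
net[1] = 3
net[2] = max(3+3-3, 11+0) = 11
net[3] = max(3+11-3, 11+3-3, 9+0) = 11
net[4] = max(3+11-3, 11+11-3, 9+3-3, 20+0) = 20
net[5] = max(3+20-3, 11+11-3, 9+11-3, 20+3-3, 26+0) = 26
net[6] = max(3+26-3, 11+20-3, 9+11-3, 20+11-3, 26+3-3, 20+0) = 28
net[7] = max(3+28-3, 11+26-3, 9+20-3, …, 20+3-3, 24+0) = 34
net[8] = max(3+34-3, 11+28-3, 9+26-3, …, 24+3-3, 23+0) = 37
net[9] = max(3+37-3, 11+34-3, 9+28-3, …, 23+3-3, 21+0) = 43
net[10] = max(3+43-3, 11+37-3, 9+34-3, …, 21+3-3, 38+0) = 49
One optimal plan: pieces 5 + 5 (1 cut) → $52 − $3 = $49.

49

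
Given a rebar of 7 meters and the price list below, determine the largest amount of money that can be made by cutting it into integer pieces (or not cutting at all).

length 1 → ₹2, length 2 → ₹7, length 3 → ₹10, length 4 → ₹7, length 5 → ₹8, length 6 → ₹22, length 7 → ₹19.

Let best[k] be the best obtainable value from length k. For each k, try every first piece i and keep the best of price[i] + best[k−i].
best[1] = 2
best[2] = max(2+2, 7+0) = 7
best[3] = max(2+7, 7+2, 10+0) = 10
best[4] = max(2+10, 7+7, 10+2, 7+0) = 14
best[5] = max(2+14, 7+10, 10+7, 7+2, 8+0) = 17
best[6] = max(2+17, 7+14, 10+10, 7+7, 8+2, 22+0) = 22
best[7] = max(2+22, 7+17, 10+14, …, 22+2, 19+0) = 24
One optimal cutting: 6 + 1 → ₹22 + ₹2 = ₹24.

24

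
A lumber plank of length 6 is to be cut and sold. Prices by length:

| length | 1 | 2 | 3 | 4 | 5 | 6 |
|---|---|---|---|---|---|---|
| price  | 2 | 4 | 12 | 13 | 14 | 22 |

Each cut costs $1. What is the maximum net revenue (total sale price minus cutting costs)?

Build net[k] bottom-up: net[k] = max over allowed piece i of (p[i] + net[k−i]) − 1 per cut.
net[1] = 2
net[2] = 4
net[3] = 12
net[4] = 13  (first piece 1, then net[3]=12)
net[5] = 15  (first piece 2, then net[3]=12)
net[6] = 23  (first piece 3, then net[3]=12)
One optimal plan: pieces 3 + 3 (1 cut) → $24 − $1 = $23.

23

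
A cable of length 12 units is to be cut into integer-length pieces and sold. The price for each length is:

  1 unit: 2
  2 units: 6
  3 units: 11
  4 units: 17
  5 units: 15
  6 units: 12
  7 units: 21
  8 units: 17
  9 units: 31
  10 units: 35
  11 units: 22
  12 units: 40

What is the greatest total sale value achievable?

Consider every possible first cut. r[k] is the best of p[i]+r[k−i] over all sellable i≤k.
r[1] = 2
r[2] = max(2+2, 6+0) = 6
r[3] = max(2+6, 6+2, 11+0) = 11
r[4] = max(2+11, 6+6, 11+2, 17+0) = 17
r[5] = max(2+17, 6+11, 11+6, 17+2, 15+0) = 19
r[6] = max(2+19, 6+17, 11+11, 17+6, 15+2, 12+0) = 23
r[7] = max(2+23, 6+19, 11+17, …, 12+2, 21+0) = 28
r[8] = max(2+28, 6+23, 11+19, …, 21+2, 17+0) = 34
r[9] = max(2+34, 6+28, 11+23, …, 17+2, 31+0) = 36
r[10] = max(2+36, 6+34, 11+28, …, 31+2, 35+0) = 40
r[11] = max(2+40, 6+36, 11+34, …, 35+2, 22+0) = 45
r[12] = max(2+45, 6+40, 11+36, …, 22+2, 40+0) = 51
One optimal cutting: 4 + 4 + 4 → 17 + 17 + 17 = 51.

51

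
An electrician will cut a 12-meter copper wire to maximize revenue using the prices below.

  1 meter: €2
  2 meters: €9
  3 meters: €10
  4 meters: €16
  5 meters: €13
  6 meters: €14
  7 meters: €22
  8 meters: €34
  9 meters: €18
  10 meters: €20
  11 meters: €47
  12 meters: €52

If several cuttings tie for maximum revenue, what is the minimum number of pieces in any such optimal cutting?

Build r[k] bottom-up: r[k] = max over allowed piece i of (p[i] + r[k−i]).
r[1] = 2
r[2] = max(2+2, 9+0) = 9
r[3] = max(2+9, 9+2, 10+0) = 11
r[4] = max(2+11, 9+9, 10+2, 16+0) = 18
r[5] = max(2+18, 9+11, 10+9, 16+2, 13+0) = 20
r[6] = max(2+20, 9+18, 10+11, 16+9, 13+2, 14+0) = 27
r[7] = max(2+27, 9+20, 10+18, …, 14+2, 22+0) = 29
r[8] = max(2+29, 9+27, 10+20, …, 22+2, 34+0) = 36
r[9] = max(2+36, 9+29, 10+27, …, 34+2, 18+0) = 38
r[10] = max(2+38, 9+36, 10+29, …, 18+2, 20+0) = 45
r[11] = max(2+45, 9+38, 10+36, …, 20+2, 47+0) = 47
r[12] = max(2+47, 9+45, 10+38, …, 47+2, 52+0) = 54
Maximum revenue is €54.
Now minimize piece count subject to staying optimal: for each k, pieces[k] = 1 + min over i with p[i]+r[k−i]=r[k] of pieces[k−i].
pieces[9] = 5
pieces[10] = 5
pieces[11] = 1
pieces[12] = 6

6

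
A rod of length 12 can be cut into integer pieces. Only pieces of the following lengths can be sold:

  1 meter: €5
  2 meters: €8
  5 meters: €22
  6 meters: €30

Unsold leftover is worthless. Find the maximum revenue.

Consider every possible first cut. r[k] is the best of p[i]+r[k−i] over all sellable i≤k.
r[1] = 5
r[2] = 10  (first piece 1, then r[1]=5)
r[3] = 15  (first piece 1, then r[2]=10)
r[4] = 20  (first piece 1, then r[3]=15)
r[5] = 25  (first piece 1, then r[4]=20)
r[6] = 30  (first piece 1, then r[5]=25)
r[7] = 35  (first piece 1, then r[6]=30)
r[8] = 40  (first piece 1, then r[7]=35)
r[9] = 45  (first piece 1, then r[8]=40)
r[10] = 50  (first piece 1, then r[9]=45)
r[11] = 55  (first piece 1, then r[10]=50)
r[12] = 60  (first piece 1, then r[11]=55)
One optimal cutting: 1 + 1 + 1 + 1 + 1 + 1 + 1 + 1 + 1 + 1 + 1 + 1 → €60.

60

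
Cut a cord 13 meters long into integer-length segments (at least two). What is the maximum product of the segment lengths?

108

Define P[k] = max over 1≤i<k of i · max(k−i, P[k−i]); the inner max lets the remainder stay uncut if that's better.
P[2] = 1·max(1,0) = 1·1 = 1
P[3] = 1·max(2,1) = 1·2 = 2
P[4] = 2·max(2,1) = 2·2 = 4
P[5] = 2·max(3,2) = 2·3 = 6
P[6] = 3·max(3,2) = 3·3 = 9
P[7] = 2·max(5,6) = 2·6 = 12
P[8] = 2·max(6,9) = 2·9 = 18
P[9] = 3·max(6,9) = 3·9 = 27
P[10] = 2·max(8,18) = 2·18 = 36
P[11] = 2·max(9,27) = 2·27 = 54
P[12] = 3·max(9,27) = 3·27 = 81
P[13] = 2·max(11,54) = 2·54 = 108
One optimal split: 3 + 3 + 3 + 2 + 2; product 3·3·3·2·2 = 108.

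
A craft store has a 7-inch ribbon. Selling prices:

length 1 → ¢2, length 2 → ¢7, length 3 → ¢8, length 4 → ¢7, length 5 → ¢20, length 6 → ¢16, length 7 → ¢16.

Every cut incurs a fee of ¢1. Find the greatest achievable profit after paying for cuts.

Let v[k] be the best obtainable value from length k. For each k, try every first piece i and keep the best of price[i] + v[k−i] minus the 1 cut fee when i<k.
v[1] = 2
v[2] = max(2+2-1, 7+0) = 7
v[3] = max(2+7-1, 7+2-1, 8+0) = 8
v[4] = max(2+8-1, 7+7-1, 8+2-1, 7+0) = 13
v[5] = max(2+13-1, 7+8-1, 8+7-1, 7+2-1, 20+0) = 20
v[6] = max(2+20-1, 7+13-1, 8+8-1, 7+7-1, 20+2-1, 16+0) = 21
v[7] = max(2+21-1, 7+20-1, 8+13-1, …, 16+2-1, 16+0) = 26
One optimal plan: pieces 5 + 2 (1 cut) → ¢27 − ¢1 = ¢26.

26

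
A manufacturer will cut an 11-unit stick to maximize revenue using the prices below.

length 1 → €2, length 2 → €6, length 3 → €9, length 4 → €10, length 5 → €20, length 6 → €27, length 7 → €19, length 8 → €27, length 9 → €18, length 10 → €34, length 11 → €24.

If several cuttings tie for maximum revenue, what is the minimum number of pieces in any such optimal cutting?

2

Consider every possible first cut. r[k] is the best of p[i]+r[k−i] over all sellable i≤k.
r[1] = 2
r[2] = max(2+2, 6+0) = 6
r[3] = max(2+6, 6+2, 9+0) = 9
r[4] = max(2+9, 6+6, 9+2, 10+0) = 12
r[5] = max(2+12, 6+9, 9+6, 10+2, 20+0) = 20
r[6] = max(2+20, 6+12, 9+9, 10+6, 20+2, 27+0) = 27
r[7] = max(2+27, 6+20, 9+12, …, 27+2, 19+0) = 29
r[8] = max(2+29, 6+27, 9+20, …, 19+2, 27+0) = 33
r[9] = max(2+33, 6+29, 9+27, …, 27+2, 18+0) = 36
r[10] = max(2+36, 6+33, 9+29, …, 18+2, 34+0) = 40
r[11] = max(2+40, 6+36, 9+33, …, 34+2, 24+0) = 47
Maximum revenue is €47.
Now minimize piece count subject to staying optimal: for each k, pieces[k] = 1 + min over i with p[i]+r[k−i]=r[k] of pieces[k−i].
pieces[8] = 2
pieces[9] = 2
pieces[10] = 2
pieces[11] = 2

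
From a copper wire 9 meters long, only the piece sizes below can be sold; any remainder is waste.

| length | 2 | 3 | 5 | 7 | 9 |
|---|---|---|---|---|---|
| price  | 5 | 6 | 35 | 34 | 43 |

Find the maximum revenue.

Let best[k] be the best obtainable value from length k. For each k, try every first piece i and keep the best of price[i] + best[k−i].
best[1] = 0
best[2] = 5
best[3] = max(5+0, 6+0) = 6
best[4] = max(5+5, 6+0) = 10
best[5] = max(5+6, 6+5, 35+0) = 35
best[6] = max(5+10, 6+6, 35+0) = 35
best[7] = max(5+35, 6+10, 35+5, 34+0) = 40
best[8] = max(5+35, 6+35, 35+6, 34+0) = 41
best[9] = max(5+40, 6+35, 35+10, 34+5, 43+0) = 45
One optimal cutting: 5 + 2 + 2 → €45.

45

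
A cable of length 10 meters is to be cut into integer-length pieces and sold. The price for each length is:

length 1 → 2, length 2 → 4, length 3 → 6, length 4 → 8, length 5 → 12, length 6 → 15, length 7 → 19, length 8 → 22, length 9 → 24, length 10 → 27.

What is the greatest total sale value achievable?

Consider every possible first cut. best[k] is the best of p[i]+best[k−i] over all sellable i≤k.
best[1] = 2
best[2] = 4  (first piece 1, then best[1]=2)
best[3] = 6  (first piece 1, then best[2]=4)
best[4] = 8  (first piece 1, then best[3]=6)
best[5] = 12
best[6] = 15
best[7] = 19
best[8] = 22
best[9] = 24  (first piece 1, then best[8]=22)
best[10] = 27
Best is to sell the whole 10-meter piece uncut for 27.

27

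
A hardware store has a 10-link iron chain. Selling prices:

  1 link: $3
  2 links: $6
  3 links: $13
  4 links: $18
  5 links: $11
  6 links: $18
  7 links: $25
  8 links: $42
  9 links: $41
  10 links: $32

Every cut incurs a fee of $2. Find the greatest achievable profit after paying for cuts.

46

Consider every possible first cut. net[k] is the best of p[i]+net[k−i] over all sellable i≤k, charging 2 whenever i<k.
net[1] = 3
net[2] = max(3+3-2, 6+0) = 6
net[3] = max(3+6-2, 6+3-2, 13+0) = 13
net[4] = max(3+13-2, 6+6-2, 13+3-2, 18+0) = 18
net[5] = max(3+18-2, 6+13-2, 13+6-2, 18+3-2, 11+0) = 19
net[6] = max(3+19-2, 6+18-2, 13+13-2, 18+6-2, 11+3-2, 18+0) = 24
net[7] = max(3+24-2, 6+19-2, 13+18-2, …, 18+3-2, 25+0) = 29
net[8] = max(3+29-2, 6+24-2, 13+19-2, …, 25+3-2, 42+0) = 42
net[9] = max(3+42-2, 6+29-2, 13+24-2, …, 42+3-2, 41+0) = 43
net[10] = max(3+43-2, 6+42-2, 13+29-2, …, 41+3-2, 32+0) = 46
One optimal plan: pieces 8 + 2 (1 cut) → $48 − $2 = $46.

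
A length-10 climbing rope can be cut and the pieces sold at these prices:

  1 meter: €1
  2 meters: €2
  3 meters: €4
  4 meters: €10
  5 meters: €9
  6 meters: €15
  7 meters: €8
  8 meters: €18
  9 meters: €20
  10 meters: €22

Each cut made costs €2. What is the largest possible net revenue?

Let net[k] be the best obtainable value from length k. For each k, try every first piece i and keep the best of price[i] + net[k−i] minus the 2 cut fee when i<k.
net[1] = 1
net[2] = max(1+1-2, 2+0) = 2
net[3] = max(1+2-2, 2+1-2, 4+0) = 4
net[4] = max(1+4-2, 2+2-2, 4+1-2, 10+0) = 10
net[5] = max(1+10-2, 2+4-2, 4+2-2, 10+1-2, 9+0) = 9
net[6] = max(1+9-2, 2+10-2, 4+4-2, 10+2-2, 9+1-2, 15+0) = 15
net[7] = max(1+15-2, 2+9-2, 4+10-2, …, 15+1-2, 8+0) = 14
net[8] = max(1+14-2, 2+15-2, 4+9-2, …, 8+1-2, 18+0) = 18
net[9] = max(1+18-2, 2+14-2, 4+15-2, …, 18+1-2, 20+0) = 20
net[10] = max(1+20-2, 2+18-2, 4+14-2, …, 20+1-2, 22+0) = 23
One optimal plan: pieces 6 + 4 (1 cut) → €25 − €2 = €23.

23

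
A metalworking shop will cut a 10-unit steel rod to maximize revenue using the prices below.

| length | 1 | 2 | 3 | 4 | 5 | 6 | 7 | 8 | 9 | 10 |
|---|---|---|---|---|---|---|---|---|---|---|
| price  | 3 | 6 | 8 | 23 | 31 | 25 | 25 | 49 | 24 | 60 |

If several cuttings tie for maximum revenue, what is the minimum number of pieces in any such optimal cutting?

Consider every possible first cut. r[k] is the best of p[i]+r[k−i] over all sellable i≤k.
r[1] = 3
r[2] = max(3+3, 6+0) = 6
r[3] = max(3+6, 6+3, 8+0) = 9
r[4] = max(3+9, 6+6, 8+3, 23+0) = 23
r[5] = max(3+23, 6+9, 8+6, 23+3, 31+0) = 31
r[6] = max(3+31, 6+23, 8+9, 23+6, 31+3, 25+0) = 34
r[7] = max(3+34, 6+31, 8+23, …, 25+3, 25+0) = 37
r[8] = max(3+37, 6+34, 8+31, …, 25+3, 49+0) = 49
r[9] = max(3+49, 6+37, 8+34, …, 49+3, 24+0) = 54
r[10] = max(3+54, 6+49, 8+37, …, 24+3, 60+0) = 62
Maximum revenue is $62.
Now minimize piece count subject to staying optimal: for each k, pieces[k] = 1 + min over i with p[i]+r[k−i]=r[k] of pieces[k−i].
pieces[7] = 2
pieces[8] = 1
pieces[9] = 2
pieces[10] = 2

2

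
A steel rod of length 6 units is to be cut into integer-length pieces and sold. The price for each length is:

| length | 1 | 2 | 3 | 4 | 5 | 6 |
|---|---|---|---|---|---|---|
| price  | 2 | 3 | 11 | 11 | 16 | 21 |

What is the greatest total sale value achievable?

22

Let v[k] be the best obtainable value from length k. For each k, try every first piece i and keep the best of price[i] + v[k−i].
v[1] = 2
v[2] = max(2+2, 3+0) = 4
v[3] = max(2+4, 3+2, 11+0) = 11
v[4] = max(2+11, 3+4, 11+2, 11+0) = 13
v[5] = max(2+13, 3+11, 11+4, 11+2, 16+0) = 16
v[6] = max(2+16, 3+13, 11+11, 11+4, 16+2, 21+0) = 22
One optimal cutting: 3 + 3 → $11 + $11 = $22.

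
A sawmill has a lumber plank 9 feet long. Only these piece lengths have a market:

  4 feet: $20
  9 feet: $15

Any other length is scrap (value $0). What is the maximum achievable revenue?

40

Build f[k] bottom-up: f[k] = max over allowed piece i of (p[i] + f[k−i]).
f[1] = 0
f[2] = 0
f[3] = 0
f[4] = 20
f[5] = 20
f[6] = 20
f[7] = 20
f[8] = 40  (first piece 4, then f[4]=20)
f[9] = max(20+20, 15+0) = 40
One optimal cutting: pieces 4 + 4 with 1 foot of scrap → $40.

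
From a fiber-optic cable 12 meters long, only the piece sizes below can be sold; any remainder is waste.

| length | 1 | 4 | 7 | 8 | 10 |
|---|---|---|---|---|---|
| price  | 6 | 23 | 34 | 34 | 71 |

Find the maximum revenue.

83

Consider every possible first cut. r[k] is the best of p[i]+r[k−i] over all sellable i≤k.
r[1] = 6
r[2] = 12  (first piece 1, then r[1]=6)
r[3] = 18  (first piece 1, then r[2]=12)
r[4] = 24  (first piece 1, then r[3]=18)
r[5] = 30  (first piece 1, then r[4]=24)
r[6] = 36  (first piece 1, then r[5]=30)
r[7] = 42  (first piece 1, then r[6]=36)
r[8] = 48  (first piece 1, then r[7]=42)
r[9] = 54  (first piece 1, then r[8]=48)
r[10] = 71
r[11] = 77  (first piece 1, then r[10]=71)
r[12] = 83  (first piece 1, then r[11]=77)
One optimal cutting: 10 + 1 + 1 → $83.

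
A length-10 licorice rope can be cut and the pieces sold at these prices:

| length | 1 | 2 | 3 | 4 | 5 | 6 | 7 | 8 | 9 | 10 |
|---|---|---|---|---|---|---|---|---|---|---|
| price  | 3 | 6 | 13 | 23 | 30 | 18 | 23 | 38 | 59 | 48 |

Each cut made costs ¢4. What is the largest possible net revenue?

Let net[k] be the best obtainable value from length k. For each k, try every first piece i and keep the best of price[i] + net[k−i] minus the 4 cut fee when i<k.
net[1] = 3
net[2] = 6
net[3] = 13
net[4] = 23
net[5] = 30
net[6] = 29  (first piece 1, then net[5]=30)
net[7] = 32  (first piece 2, then net[5]=30)
net[8] = 42  (first piece 4, then net[4]=23)
net[9] = 59
net[10] = 58  (first piece 1, then net[9]=59)
One optimal plan: pieces 9 + 1 (1 cut) → ¢62 − ¢4 = ¢58.

58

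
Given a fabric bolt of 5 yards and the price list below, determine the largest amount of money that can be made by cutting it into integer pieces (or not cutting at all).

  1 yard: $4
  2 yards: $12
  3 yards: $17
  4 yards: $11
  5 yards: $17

Let R[k] be the best obtainable value from length k. For each k, try every first piece i and keep the best of price[i] + R[k−i].
R[1] = 4
R[2] = max(4+4, 12+0) = 12
R[3] = max(4+12, 12+4, 17+0) = 17
R[4] = max(4+17, 12+12, 17+4, 11+0) = 24
R[5] = max(4+24, 12+17, 17+12, 11+4, 17+0) = 29
One optimal cutting: 3 + 2 → $17 + $12 = $29.

29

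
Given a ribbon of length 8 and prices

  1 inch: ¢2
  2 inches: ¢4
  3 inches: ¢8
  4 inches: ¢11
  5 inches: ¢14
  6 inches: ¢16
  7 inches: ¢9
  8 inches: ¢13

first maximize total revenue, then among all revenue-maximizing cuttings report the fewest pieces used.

Build r[k] bottom-up: r[k] = max over allowed piece i of (p[i] + r[k−i]).
r[1] = 2
r[2] = max(2+2, 4+0) = 4
r[3] = max(2+4, 4+2, 8+0) = 8
r[4] = max(2+8, 4+4, 8+2, 11+0) = 11
r[5] = max(2+11, 4+8, 8+4, 11+2, 14+0) = 14
r[6] = max(2+14, 4+11, 8+8, 11+4, 14+2, 16+0) = 16
r[7] = max(2+16, 4+14, 8+11, …, 16+2, 9+0) = 19
r[8] = max(2+19, 4+16, 8+14, …, 9+2, 13+0) = 22
Maximum revenue is ¢22.
Now minimize piece count subject to staying optimal: for each k, pieces[k] = 1 + min over i with p[i]+r[k−i]=r[k] of pieces[k−i].
pieces[5] = 1
pieces[6] = 1
pieces[7] = 2
pieces[8] = 2

2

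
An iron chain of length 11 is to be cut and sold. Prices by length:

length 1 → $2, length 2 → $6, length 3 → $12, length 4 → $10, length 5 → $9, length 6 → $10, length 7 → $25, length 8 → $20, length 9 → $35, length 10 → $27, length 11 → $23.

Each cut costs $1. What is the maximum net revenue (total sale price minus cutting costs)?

40

Let net[k] be the best obtainable value from length k. For each k, try every first piece i and keep the best of price[i] + net[k−i] minus the 1 cut fee when i<k.
net[1] = 2
net[2] = max(2+2-1, 6+0) = 6
net[3] = max(2+6-1, 6+2-1, 12+0) = 12
net[4] = max(2+12-1, 6+6-1, 12+2-1, 10+0) = 13
net[5] = max(2+13-1, 6+12-1, 12+6-1, 10+2-1, 9+0) = 17
net[6] = max(2+17-1, 6+13-1, 12+12-1, 10+6-1, 9+2-1, 10+0) = 23
net[7] = max(2+23-1, 6+17-1, 12+13-1, …, 10+2-1, 25+0) = 25
net[8] = max(2+25-1, 6+23-1, 12+17-1, …, 25+2-1, 20+0) = 28
net[9] = max(2+28-1, 6+25-1, 12+23-1, …, 20+2-1, 35+0) = 35
net[10] = max(2+35-1, 6+28-1, 12+25-1, …, 35+2-1, 27+0) = 36
net[11] = max(2+36-1, 6+35-1, 12+28-1, …, 27+2-1, 23+0) = 40
One optimal plan: pieces 9 + 2 (1 cut) → $41 − $1 = $40.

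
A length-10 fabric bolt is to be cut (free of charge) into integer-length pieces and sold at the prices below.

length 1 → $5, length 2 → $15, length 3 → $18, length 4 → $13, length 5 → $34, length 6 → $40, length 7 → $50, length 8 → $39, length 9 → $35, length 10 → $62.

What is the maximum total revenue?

75

Consider every possible first cut. best[k] is the best of p[i]+best[k−i] over all sellable i≤k.
best[1] = 5
best[2] = max(5+5, 15+0) = 15
best[3] = max(5+15, 15+5, 18+0) = 20
best[4] = max(5+20, 15+15, 18+5, 13+0) = 30
best[5] = max(5+30, 15+20, 18+15, 13+5, 34+0) = 35
best[6] = max(5+35, 15+30, 18+20, 13+15, 34+5, 40+0) = 45
best[7] = max(5+45, 15+35, 18+30, …, 40+5, 50+0) = 50
best[8] = max(5+50, 15+45, 18+35, …, 50+5, 39+0) = 60
best[9] = max(5+60, 15+50, 18+45, …, 39+5, 35+0) = 65
best[10] = max(5+65, 15+60, 18+50, …, 35+5, 62+0) = 75
One optimal cutting: 2 + 2 + 2 + 2 + 2 → $15 + $15 + $15 + $15 + $15 = $75.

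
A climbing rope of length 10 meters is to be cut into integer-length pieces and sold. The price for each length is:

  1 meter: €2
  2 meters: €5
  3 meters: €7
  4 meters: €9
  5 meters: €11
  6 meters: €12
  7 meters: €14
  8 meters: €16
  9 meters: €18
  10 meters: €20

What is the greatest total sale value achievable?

25

Build r[k] bottom-up: r[k] = max over allowed piece i of (p[i] + r[k−i]).
r[1] = 2
r[2] = max(2+2, 5+0) = 5
r[3] = max(2+5, 5+2, 7+0) = 7
r[4] = max(2+7, 5+5, 7+2, 9+0) = 10
r[5] = max(2+10, 5+7, 7+5, 9+2, 11+0) = 12
r[6] = max(2+12, 5+10, 7+7, 9+5, 11+2, 12+0) = 15
r[7] = max(2+15, 5+12, 7+10, …, 12+2, 14+0) = 17
r[8] = max(2+17, 5+15, 7+12, …, 14+2, 16+0) = 20
r[9] = max(2+20, 5+17, 7+15, …, 16+2, 18+0) = 22
r[10] = max(2+22, 5+20, 7+17, …, 18+2, 20+0) = 25
One optimal cutting: 2 + 2 + 2 + 2 + 2 → €5 + €5 + €5 + €5 + €5 = €25.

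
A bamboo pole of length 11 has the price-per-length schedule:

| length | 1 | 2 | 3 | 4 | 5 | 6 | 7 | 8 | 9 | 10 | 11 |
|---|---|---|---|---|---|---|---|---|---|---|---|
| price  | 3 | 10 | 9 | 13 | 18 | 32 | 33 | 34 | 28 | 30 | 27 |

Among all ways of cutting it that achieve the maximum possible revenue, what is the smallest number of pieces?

Build r[k] bottom-up: r[k] = max over allowed piece i of (p[i] + r[k−i]).
r[1] = 3
r[2] = max(3+3, 10+0) = 10
r[3] = max(3+10, 10+3, 9+0) = 13
r[4] = max(3+13, 10+10, 9+3, 13+0) = 20
r[5] = max(3+20, 10+13, 9+10, 13+3, 18+0) = 23
r[6] = max(3+23, 10+20, 9+13, 13+10, 18+3, 32+0) = 32
r[7] = max(3+32, 10+23, 9+20, …, 32+3, 33+0) = 35
r[8] = max(3+35, 10+32, 9+23, …, 33+3, 34+0) = 42
r[9] = max(3+42, 10+35, 9+32, …, 34+3, 28+0) = 45
r[10] = max(3+45, 10+42, 9+35, …, 28+3, 30+0) = 52
r[11] = max(3+52, 10+45, 9+42, …, 30+3, 27+0) = 55
Maximum revenue is $55.
Now minimize piece count subject to staying optimal: for each k, pieces[k] = 1 + min over i with p[i]+r[k−i]=r[k] of pieces[k−i].
pieces[8] = 2
pieces[9] = 3
pieces[10] = 3
pieces[11] = 4

4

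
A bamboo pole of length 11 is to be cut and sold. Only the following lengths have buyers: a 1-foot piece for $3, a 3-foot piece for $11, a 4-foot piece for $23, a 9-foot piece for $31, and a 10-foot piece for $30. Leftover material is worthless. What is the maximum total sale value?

Build f[k] bottom-up: f[k] = max over allowed piece i of (p[i] + f[k−i]).
f[1] = 3
f[2] = 6  (first piece 1, then f[1]=3)
f[3] = 11
f[4] = 23
f[5] = 26  (first piece 1, then f[4]=23)
f[6] = 29  (first piece 1, then f[5]=26)
f[7] = 34  (first piece 3, then f[4]=23)
f[8] = 46  (first piece 4, then f[4]=23)
f[9] = 49  (first piece 1, then f[8]=46)
f[10] = 52  (first piece 1, then f[9]=49)
f[11] = 57  (first piece 3, then f[8]=46)
One optimal cutting: 4 + 4 + 3 → $57.

57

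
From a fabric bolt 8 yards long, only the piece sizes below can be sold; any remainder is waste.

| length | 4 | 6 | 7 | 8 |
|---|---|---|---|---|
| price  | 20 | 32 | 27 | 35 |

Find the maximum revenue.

40

Consider every possible first cut. f[k] is the best of p[i]+f[k−i] over all sellable i≤k.
f[1] = 0
f[2] = 0
f[3] = 0
f[4] = 20
f[5] = 20
f[6] = 32
f[7] = 32
f[8] = 40  (first piece 4, then f[4]=20)
One optimal cutting: 4 + 4 → $40.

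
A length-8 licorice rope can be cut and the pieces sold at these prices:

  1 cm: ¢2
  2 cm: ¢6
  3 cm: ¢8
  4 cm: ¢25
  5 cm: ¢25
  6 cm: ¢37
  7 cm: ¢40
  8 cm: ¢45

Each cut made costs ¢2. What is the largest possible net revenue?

Consider every possible first cut. r[k] is the best of p[i]+r[k−i] over all sellable i≤k, charging 2 whenever i<k.
r[1] = 2
r[2] = max(2+2-2, 6+0) = 6
r[3] = max(2+6-2, 6+2-2, 8+0) = 8
r[4] = max(2+8-2, 6+6-2, 8+2-2, 25+0) = 25
r[5] = max(2+25-2, 6+8-2, 8+6-2, 25+2-2, 25+0) = 25
r[6] = max(2+25-2, 6+25-2, 8+8-2, 25+6-2, 25+2-2, 37+0) = 37
r[7] = max(2+37-2, 6+25-2, 8+25-2, …, 37+2-2, 40+0) = 40
r[8] = max(2+40-2, 6+37-2, 8+25-2, …, 40+2-2, 45+0) = 48
One optimal plan: pieces 4 + 4 (1 cut) → ¢50 − ¢2 = ¢48.

48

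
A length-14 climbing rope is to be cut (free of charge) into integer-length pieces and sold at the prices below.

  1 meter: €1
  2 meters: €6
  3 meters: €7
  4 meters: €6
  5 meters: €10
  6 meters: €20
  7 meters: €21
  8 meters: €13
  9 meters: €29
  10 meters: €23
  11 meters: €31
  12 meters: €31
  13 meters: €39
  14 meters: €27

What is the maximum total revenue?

Let r[k] be the best obtainable value from length k. For each k, try every first piece i and keep the best of price[i] + r[k−i].
r[1] = 1
r[2] = 6
r[3] = 7  (first piece 1, then r[2]=6)
r[4] = 12  (first piece 2, then r[2]=6)
r[5] = 13  (first piece 1, then r[4]=12)
r[6] = 20
r[7] = 21  (first piece 1, then r[6]=20)
r[8] = 26  (first piece 2, then r[6]=20)
r[9] = 29
r[10] = 32  (first piece 2, then r[8]=26)
r[11] = 35  (first piece 2, then r[9]=29)
r[12] = 40  (first piece 6, then r[6]=20)
r[13] = 41  (first piece 1, then r[12]=40)
r[14] = 46  (first piece 2, then r[12]=40)
One optimal cutting: 6 + 6 + 2 → €20 + €20 + €6 = €46.

46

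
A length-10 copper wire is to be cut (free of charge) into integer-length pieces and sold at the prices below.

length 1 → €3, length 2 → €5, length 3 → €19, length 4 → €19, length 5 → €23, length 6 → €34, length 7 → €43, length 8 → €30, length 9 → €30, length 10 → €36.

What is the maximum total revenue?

62

Let R[k] be the best obtainable value from length k. For each k, try every first piece i and keep the best of price[i] + R[k−i].
R[1] = 3
R[2] = 6  (first piece 1, then R[1]=3)
R[3] = 19
R[4] = 22  (first piece 1, then R[3]=19)
R[5] = 25  (first piece 1, then R[4]=22)
R[6] = 38  (first piece 3, then R[3]=19)
R[7] = 43
R[8] = 46  (first piece 1, then R[7]=43)
R[9] = 57  (first piece 3, then R[6]=38)
R[10] = 62  (first piece 3, then R[7]=43)
One optimal cutting: 7 + 3 → €43 + €19 = €62.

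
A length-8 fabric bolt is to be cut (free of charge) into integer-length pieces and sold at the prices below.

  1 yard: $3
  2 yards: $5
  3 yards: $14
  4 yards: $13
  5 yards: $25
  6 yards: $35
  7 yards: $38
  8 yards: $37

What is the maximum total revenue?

Let R[k] be the best obtainable value from length k. For each k, try every first piece i and keep the best of price[i] + R[k−i].
R[1] = 3
R[2] = 6  (first piece 1, then R[1]=3)
R[3] = 14
R[4] = 17  (first piece 1, then R[3]=14)
R[5] = 25
R[6] = 35
R[7] = 38  (first piece 1, then R[6]=35)
R[8] = 41  (first piece 1, then R[7]=38)
One optimal cutting: 6 + 1 + 1 → $35 + $3 + $3 = $41.

41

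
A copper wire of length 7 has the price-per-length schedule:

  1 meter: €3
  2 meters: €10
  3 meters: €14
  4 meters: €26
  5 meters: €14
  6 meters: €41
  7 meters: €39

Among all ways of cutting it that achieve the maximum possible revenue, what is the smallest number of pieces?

Let r[k] be the best obtainable value from length k. For each k, try every first piece i and keep the best of price[i] + r[k−i].
r[1] = 3
r[2] = 10
r[3] = 14
r[4] = 26
r[5] = 29  (first piece 1, then r[4]=26)
r[6] = 41
r[7] = 44  (first piece 1, then r[6]=41)
Maximum revenue is €44.
Now minimize piece count subject to staying optimal: for each k, pieces[k] = 1 + min over i with p[i]+r[k−i]=r[k] of pieces[k−i].
pieces[4] = 1
pieces[5] = 2
pieces[6] = 1
pieces[7] = 2

2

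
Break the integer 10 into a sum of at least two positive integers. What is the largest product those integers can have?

Define P[k] = max over 1≤i<k of i · max(k−i, P[k−i]); the inner max lets the remainder stay uncut if that's better.
P[2] = 1*max(1,0) = 1*1 = 1
P[3] = 1*max(2,1) = 1*2 = 2
P[4] = 2*max(2,1) = 2*2 = 4
P[5] = 2*max(3,2) = 2*3 = 6
P[6] = 3*max(3,2) = 3*3 = 9
P[7] = 2*max(5,6) = 2*6 = 12
P[8] = 2*max(6,9) = 2*9 = 18
P[9] = 3*max(6,9) = 3*9 = 27
P[10] = 2*max(8,18) = 2*18 = 36
One optimal split: 3 + 3 + 2 + 2; product 3*3*2*2 = 36.

36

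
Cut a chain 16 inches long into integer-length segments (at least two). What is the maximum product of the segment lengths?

Fill g[k] for k=2..16: at each k try every first piece i and multiply by the better of (k−i) uncut or g[k−i].
g[2] = 1×max(1,0) = 1×1 = 1
g[3] = 1×max(2,1) = 1×2 = 2
g[4] = 2×max(2,1) = 2×2 = 4
g[5] = 2×max(3,2) = 2×3 = 6
g[6] = 3×max(3,2) = 3×3 = 9
g[7] = 2×max(5,6) = 2×6 = 12
g[8] = 2×max(6,9) = 2×9 = 18
g[9] = 3×max(6,9) = 3×9 = 27
g[10] = 2×max(8,18) = 2×18 = 36
g[11] = 2×max(9,27) = 2×27 = 54
g[12] = 3×max(9,27) = 3×27 = 81
g[13] = 2×max(11,54) = 2×54 = 108
g[14] = 2×max(12,81) = 2×81 = 162
g[15] = 3×max(12,81) = 3×81 = 243
g[16] = 2×max(14,162) = 2×162 = 324
One optimal split: 3 + 3 + 3 + 3 + 2 + 2; product 3×3×3×3×2×2 = 324.

324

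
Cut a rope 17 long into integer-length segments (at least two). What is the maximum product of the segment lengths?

486

Fill prod[k] for k=2..17: at each k try every first piece i and multiply by the better of (k−i) uncut or prod[k−i].
prod[2] = 1*max(1,0) = 1*1 = 1
prod[3] = max(1*2, 2*1) = 2
prod[4] = max(1*3, 2*2, 3*1) = 4
prod[5] = max(1*4, 2*3, 3*2, 4*1) = 6
prod[6] = max(1*6, 2*4, 3*3, 4*2, 5*1) = 9
prod[7] = max(1*9, 2*6, 3*4, 4*3, 5*2, 6*1) = 12
prod[8] = max(1*12, 2*9, 3*6, …, 6*2, 7*1) = 18
prod[9] = max(1*18, 2*12, 3*9, …, 7*2, 8*1) = 27
prod[10] = max(1*27, 2*18, 3*12, …, 8*2, 9*1) = 36
prod[11] = max(1*36, 2*27, 3*18, …, 9*2, 10*1) = 54
prod[12] = max(1*54, 2*36, 3*27, …, 10*2, 11*1) = 81
prod[13] = max(1*81, 2*54, 3*36, …, 11*2, 12*1) = 108
prod[14] = max(1*108, 2*81, 3*54, …, 12*2, 13*1) = 162
prod[15] = max(1*162, 2*108, 3*81, …, 13*2, 14*1) = 243
prod[16] = max(1*243, 2*162, 3*108, …, 14*2, 15*1) = 324
prod[17] = max(1*324, 2*243, 3*162, …, 15*2, 16*1) = 486
One optimal split: 3 + 3 + 3 + 3 + 3 + 2; product 3*3*3*3*3*2 = 486.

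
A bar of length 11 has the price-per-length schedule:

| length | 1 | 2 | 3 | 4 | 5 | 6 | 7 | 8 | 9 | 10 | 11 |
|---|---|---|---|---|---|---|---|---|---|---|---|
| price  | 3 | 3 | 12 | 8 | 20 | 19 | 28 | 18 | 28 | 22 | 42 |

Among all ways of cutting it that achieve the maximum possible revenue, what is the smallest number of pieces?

3

Let r[k] be the best obtainable value from length k. For each k, try every first piece i and keep the best of price[i] + r[k−i].
r[1] = 3
r[2] = 6  (first piece 1, then r[1]=3)
r[3] = 12
r[4] = 15  (first piece 1, then r[3]=12)
r[5] = 20
r[6] = 24  (first piece 3, then r[3]=12)
r[7] = 28
r[8] = 32  (first piece 3, then r[5]=20)
r[9] = 36  (first piece 3, then r[6]=24)
r[10] = 40  (first piece 3, then r[7]=28)
r[11] = 44  (first piece 3, then r[8]=32)
Maximum revenue is €44.
Now minimize piece count subject to staying optimal: for each k, pieces[k] = 1 + min over i with p[i]+r[k−i]=r[k] of pieces[k−i].
pieces[8] = 2
pieces[9] = 3
pieces[10] = 2
pieces[11] = 3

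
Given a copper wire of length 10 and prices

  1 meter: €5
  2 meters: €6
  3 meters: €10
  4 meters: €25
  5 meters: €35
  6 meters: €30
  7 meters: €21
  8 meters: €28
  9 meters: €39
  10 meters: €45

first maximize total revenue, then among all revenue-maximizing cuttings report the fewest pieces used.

2

Consider every possible first cut. r[k] is the best of p[i]+r[k−i] over all sellable i≤k.
r[1] = 5
r[2] = 10  (first piece 1, then r[1]=5)
r[3] = 15  (first piece 1, then r[2]=10)
r[4] = 25
r[5] = 35
r[6] = 40  (first piece 1, then r[5]=35)
r[7] = 45  (first piece 1, then r[6]=40)
r[8] = 50  (first piece 1, then r[7]=45)
r[9] = 60  (first piece 4, then r[5]=35)
r[10] = 70  (first piece 5, then r[5]=35)
Maximum revenue is €70.
Now minimize piece count subject to staying optimal: for each k, pieces[k] = 1 + min over i with p[i]+r[k−i]=r[k] of pieces[k−i].
pieces[7] = 3
pieces[8] = 2
pieces[9] = 2
pieces[10] = 2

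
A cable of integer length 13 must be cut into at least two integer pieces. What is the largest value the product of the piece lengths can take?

Fill prod[k] for k=2..13: at each k try every first piece i and multiply by the better of (k−i) uncut or prod[k−i].
prod[2] = 1×max(1,0) = 1×1 = 1
prod[3] = 1×max(2,1) = 1×2 = 2
prod[4] = 2×max(2,1) = 2×2 = 4
prod[5] = 2×max(3,2) = 2×3 = 6
prod[6] = 3×max(3,2) = 3×3 = 9
prod[7] = 2×max(5,6) = 2×6 = 12
prod[8] = 2×max(6,9) = 2×9 = 18
prod[9] = 3×max(6,9) = 3×9 = 27
prod[10] = 2×max(8,18) = 2×18 = 36
prod[11] = 2×max(9,27) = 2×27 = 54
prod[12] = 3×max(9,27) = 3×27 = 81
prod[13] = 2×max(11,54) = 2×54 = 108
One optimal split: 3 + 3 + 3 + 2 + 2; product 3×3×3×2×2 = 108.

108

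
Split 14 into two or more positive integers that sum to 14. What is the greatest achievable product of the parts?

Let P[k] be the best product for length k (with at least one cut). For each first piece i, the rest contributes max(k−i, P[k−i]).
P[2] = 1×max(1,0) = 1×1 = 1
P[3] = 1×max(2,1) = 1×2 = 2
P[4] = 2×max(2,1) = 2×2 = 4
P[5] = 2×max(3,2) = 2×3 = 6
P[6] = 3×max(3,2) = 3×3 = 9
P[7] = 2×max(5,6) = 2×6 = 12
P[8] = 2×max(6,9) = 2×9 = 18
P[9] = 3×max(6,9) = 3×9 = 27
P[10] = 2×max(8,18) = 2×18 = 36
P[11] = 2×max(9,27) = 2×27 = 54
P[12] = 3×max(9,27) = 3×27 = 81
P[13] = 2×max(11,54) = 2×54 = 108
P[14] = 2×max(12,81) = 2×81 = 162
One optimal split: 3 + 3 + 3 + 3 + 2; product 3×3×3×3×2 = 162.

162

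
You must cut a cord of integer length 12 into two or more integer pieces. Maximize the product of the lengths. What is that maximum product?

81

Fill P[k] for k=2..12: at each k try every first piece i and multiply by the better of (k−i) uncut or P[k−i].
Small cases: P[2]=1, P[3]=2, P[4]=4, P[5]=6, P[6]=9.
P[7] = 2×max(5,6) = 2×6 = 12
P[8] = 2×max(6,9) = 2×9 = 18
P[9] = 3×max(6,9) = 3×9 = 27
P[10] = 2×max(8,18) = 2×18 = 36
P[11] = 2×max(9,27) = 2×27 = 54
P[12] = 3×max(9,27) = 3×27 = 81
One optimal split: 3 + 3 + 3 + 3; product 3×3×3×3 = 81.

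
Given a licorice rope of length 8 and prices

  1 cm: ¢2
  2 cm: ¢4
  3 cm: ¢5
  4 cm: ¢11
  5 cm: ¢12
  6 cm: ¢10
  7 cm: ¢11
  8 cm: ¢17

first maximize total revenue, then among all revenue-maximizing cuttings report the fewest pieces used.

2

Build r[k] bottom-up: r[k] = max over allowed piece i of (p[i] + r[k−i]).
r[1] = 2
r[2] = max(2+2, 4+0) = 4
r[3] = max(2+4, 4+2, 5+0) = 6
r[4] = max(2+6, 4+4, 5+2, 11+0) = 11
r[5] = max(2+11, 4+6, 5+4, 11+2, 12+0) = 13
r[6] = max(2+13, 4+11, 5+6, 11+4, 12+2, 10+0) = 15
r[7] = max(2+15, 4+13, 5+11, …, 10+2, 11+0) = 17
r[8] = max(2+17, 4+15, 5+13, …, 11+2, 17+0) = 22
Maximum revenue is ¢22.
Now minimize piece count subject to staying optimal: for each k, pieces[k] = 1 + min over i with p[i]+r[k−i]=r[k] of pieces[k−i].
pieces[5] = 2
pieces[6] = 2
pieces[7] = 3
pieces[8] = 2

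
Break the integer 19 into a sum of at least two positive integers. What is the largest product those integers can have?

972

Let prod[k] be the best product for length k (with at least one cut). For each first piece i, the rest contributes max(k−i, prod[k−i]).
prod[2] = 1×max(1,0) = 1×1 = 1
prod[3] = max(1×2, 2×1) = 2
prod[4] = max(1×3, 2×2, 3×1) = 4
prod[5] = max(1×4, 2×3, 3×2, 4×1) = 6
prod[6] = max(1×6, 2×4, 3×3, 4×2, 5×1) = 9
prod[7] = max(1×9, 2×6, 3×4, 4×3, 5×2, 6×1) = 12
prod[8] = max(1×12, 2×9, 3×6, …, 6×2, 7×1) = 18
prod[9] = max(1×18, 2×12, 3×9, …, 7×2, 8×1) = 27
prod[10] = max(1×27, 2×18, 3×12, …, 8×2, 9×1) = 36
prod[11] = max(1×36, 2×27, 3×18, …, 9×2, 10×1) = 54
prod[12] = max(1×54, 2×36, 3×27, …, 10×2, 11×1) = 81
prod[13] = max(1×81, 2×54, 3×36, …, 11×2, 12×1) = 108
prod[14] = max(1×108, 2×81, 3×54, …, 12×2, 13×1) = 162
prod[15] = max(1×162, 2×108, 3×81, …, 13×2, 14×1) = 243
prod[16] = max(1×243, 2×162, 3×108, …, 14×2, 15×1) = 324
prod[17] = max(1×324, 2×243, 3×162, …, 15×2, 16×1) = 486
prod[18] = max(1×486, 2×324, 3×243, …, 16×2, 17×1) = 729
prod[19] = max(1×729, 2×486, 3×324, …, 17×2, 18×1) = 972
One optimal split: 3 + 3 + 3 + 3 + 3 + 2 + 2; product 3×3×3×3×3×2×2 = 972.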